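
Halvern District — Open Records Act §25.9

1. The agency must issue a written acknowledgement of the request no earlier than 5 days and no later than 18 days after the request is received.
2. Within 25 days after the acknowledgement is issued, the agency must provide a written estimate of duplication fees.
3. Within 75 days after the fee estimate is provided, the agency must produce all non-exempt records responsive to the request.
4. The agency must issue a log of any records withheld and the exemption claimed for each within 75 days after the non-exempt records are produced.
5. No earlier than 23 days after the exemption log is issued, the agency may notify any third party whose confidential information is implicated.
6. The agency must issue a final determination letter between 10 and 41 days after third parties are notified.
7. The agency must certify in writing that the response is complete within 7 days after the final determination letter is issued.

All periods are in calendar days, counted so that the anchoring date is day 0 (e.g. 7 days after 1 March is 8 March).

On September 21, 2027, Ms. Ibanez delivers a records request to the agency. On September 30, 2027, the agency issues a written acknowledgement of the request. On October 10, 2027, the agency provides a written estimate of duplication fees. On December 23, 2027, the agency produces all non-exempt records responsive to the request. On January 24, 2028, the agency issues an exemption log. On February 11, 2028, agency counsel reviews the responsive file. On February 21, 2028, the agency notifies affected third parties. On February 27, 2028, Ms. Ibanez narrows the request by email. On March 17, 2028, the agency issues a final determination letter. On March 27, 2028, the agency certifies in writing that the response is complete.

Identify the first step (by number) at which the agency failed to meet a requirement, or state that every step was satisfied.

Step 7

(1) the permitted window runs from September 21, 2027 + 5 = September 26, 2027 to September 21, 2027 + 18 = October 9, 2027; done September 30, 2027 — within the window.
(2) due by September 30, 2027 + 25 days = October 25, 2027; done October 10, 2027 — timely.
(3) due by October 10, 2027 + 75 days = December 24, 2027; December 23, 2027 is within that limit.
(4) due by December 23, 2027 + 75 days = March 7, 2028; completed January 24, 2028, before the deadline.
(5) permitted from January 24, 2028 + 23 days = February 16, 2028 onward; February 21, 2028 is on or after that date.
(6) the permitted window runs from February 21, 2028 + 10 = March 2, 2028 to February 21, 2028 + 41 = April 2, 2028; done March 17, 2028, which is between those dates.
(7) due by March 17, 2028 + 7 days = March 24, 2028; March 27, 2028 misses that deadline by 3 days.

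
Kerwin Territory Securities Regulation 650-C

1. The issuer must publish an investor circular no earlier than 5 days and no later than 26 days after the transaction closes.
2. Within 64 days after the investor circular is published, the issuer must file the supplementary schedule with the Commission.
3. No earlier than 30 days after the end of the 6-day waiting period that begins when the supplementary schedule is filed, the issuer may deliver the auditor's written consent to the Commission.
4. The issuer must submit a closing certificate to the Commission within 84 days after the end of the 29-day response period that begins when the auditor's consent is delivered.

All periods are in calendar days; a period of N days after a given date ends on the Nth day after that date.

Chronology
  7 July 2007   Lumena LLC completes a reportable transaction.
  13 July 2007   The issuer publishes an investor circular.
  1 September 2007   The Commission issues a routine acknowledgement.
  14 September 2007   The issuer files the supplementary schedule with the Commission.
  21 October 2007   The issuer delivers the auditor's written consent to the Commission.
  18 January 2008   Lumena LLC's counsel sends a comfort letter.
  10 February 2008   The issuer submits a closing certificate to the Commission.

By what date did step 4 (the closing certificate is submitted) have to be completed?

11 February 2008

The auditor's consent is delivered on 21 October 2007; the 29-day response period therefore ends 19 November 2007, and step 4 runs from that date. 84 days after 19 November 2007 is 11 February 2008.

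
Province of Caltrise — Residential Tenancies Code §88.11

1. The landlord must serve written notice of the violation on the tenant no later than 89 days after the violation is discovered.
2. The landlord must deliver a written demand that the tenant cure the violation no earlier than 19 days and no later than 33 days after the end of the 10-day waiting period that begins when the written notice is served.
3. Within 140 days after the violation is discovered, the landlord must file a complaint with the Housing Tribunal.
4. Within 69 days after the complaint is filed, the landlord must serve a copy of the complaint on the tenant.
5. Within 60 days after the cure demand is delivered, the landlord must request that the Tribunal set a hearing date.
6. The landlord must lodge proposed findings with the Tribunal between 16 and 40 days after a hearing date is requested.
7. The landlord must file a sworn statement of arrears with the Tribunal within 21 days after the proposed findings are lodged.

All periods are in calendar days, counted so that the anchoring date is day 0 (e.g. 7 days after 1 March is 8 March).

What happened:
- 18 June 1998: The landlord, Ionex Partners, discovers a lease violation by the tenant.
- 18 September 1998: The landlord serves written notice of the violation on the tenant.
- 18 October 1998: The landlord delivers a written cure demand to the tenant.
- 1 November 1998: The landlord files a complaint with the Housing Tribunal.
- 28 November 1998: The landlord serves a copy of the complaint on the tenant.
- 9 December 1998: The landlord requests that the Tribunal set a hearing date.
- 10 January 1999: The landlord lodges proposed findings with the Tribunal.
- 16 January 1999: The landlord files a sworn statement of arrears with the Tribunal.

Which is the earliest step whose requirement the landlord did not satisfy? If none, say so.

Step 1: 89 days after 18 June 1998 (when the violation is discovered) is 15 September 1998; done 18 September 1998 — 3 days late.
The procedure was therefore not followed at step 1.

Step 1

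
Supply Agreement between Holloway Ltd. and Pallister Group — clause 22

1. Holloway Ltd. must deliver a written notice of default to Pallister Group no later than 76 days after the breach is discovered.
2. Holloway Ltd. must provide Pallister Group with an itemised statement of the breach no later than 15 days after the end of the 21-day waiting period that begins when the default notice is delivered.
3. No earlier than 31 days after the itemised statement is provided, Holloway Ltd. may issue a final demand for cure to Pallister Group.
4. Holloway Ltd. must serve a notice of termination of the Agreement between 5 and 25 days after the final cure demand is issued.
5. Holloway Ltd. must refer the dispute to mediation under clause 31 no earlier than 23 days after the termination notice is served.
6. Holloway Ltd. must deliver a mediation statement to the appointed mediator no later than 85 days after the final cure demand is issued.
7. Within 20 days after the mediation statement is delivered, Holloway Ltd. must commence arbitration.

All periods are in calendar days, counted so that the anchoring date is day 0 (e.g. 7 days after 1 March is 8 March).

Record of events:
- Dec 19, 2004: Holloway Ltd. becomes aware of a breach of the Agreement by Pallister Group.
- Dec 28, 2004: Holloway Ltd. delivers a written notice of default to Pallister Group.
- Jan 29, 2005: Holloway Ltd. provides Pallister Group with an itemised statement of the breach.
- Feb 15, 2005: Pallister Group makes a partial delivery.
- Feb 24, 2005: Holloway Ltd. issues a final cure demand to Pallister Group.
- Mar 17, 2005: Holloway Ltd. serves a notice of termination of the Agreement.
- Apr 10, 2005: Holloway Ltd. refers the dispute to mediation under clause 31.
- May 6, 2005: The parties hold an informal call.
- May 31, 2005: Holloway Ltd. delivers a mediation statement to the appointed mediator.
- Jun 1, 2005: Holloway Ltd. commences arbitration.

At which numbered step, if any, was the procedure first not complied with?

Step 3

Step 1: 76 days after Dec 19, 2004 (when the breach is discovered) is Mar 5, 2005; done Dec 28, 2004 — timely.
Step 2: 15 days after Jan 18, 2005 (end of the 21-day waiting period, which began when the default notice is delivered on Dec 28, 2004) is Feb 2, 2005; completed Jan 29, 2005, before the deadline.
Step 3: the earliest permitted date is 31 days after Jan 29, 2005 (when the itemised statement is provided), i.e. Mar 1, 2005; acted on Feb 24, 2005, 5 days prematurely.
The procedure was therefore not followed at step 3.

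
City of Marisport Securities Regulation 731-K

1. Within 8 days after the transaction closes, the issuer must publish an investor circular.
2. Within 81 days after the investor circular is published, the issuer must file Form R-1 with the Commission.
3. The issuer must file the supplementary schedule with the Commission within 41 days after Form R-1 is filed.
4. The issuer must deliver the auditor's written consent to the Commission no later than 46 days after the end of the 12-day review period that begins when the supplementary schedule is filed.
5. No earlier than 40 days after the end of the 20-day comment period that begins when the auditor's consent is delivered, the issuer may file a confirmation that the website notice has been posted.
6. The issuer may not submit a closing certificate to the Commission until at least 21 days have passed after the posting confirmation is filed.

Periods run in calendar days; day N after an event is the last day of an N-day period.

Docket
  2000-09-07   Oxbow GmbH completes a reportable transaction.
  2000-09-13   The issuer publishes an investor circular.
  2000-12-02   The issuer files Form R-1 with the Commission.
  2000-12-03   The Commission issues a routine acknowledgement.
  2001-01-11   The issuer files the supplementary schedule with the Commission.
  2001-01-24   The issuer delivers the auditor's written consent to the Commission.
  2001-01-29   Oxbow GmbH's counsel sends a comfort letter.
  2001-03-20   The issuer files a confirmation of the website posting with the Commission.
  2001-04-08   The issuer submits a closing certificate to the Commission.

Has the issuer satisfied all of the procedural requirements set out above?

Step 1: 8 days after 2000-09-07 (when the transaction closes) is 2000-09-15; completed 2000-09-13, before the deadline.
Step 2: 81 days after 2000-09-13 (when the investor circular is published) is 2000-12-03; completed 2000-12-02, before the deadline.
Step 3: 41 days after 2000-12-02 (when Form R-1 is filed) is 2001-01-12; done 2001-01-11 — timely.
Step 4: 46 days after 2001-01-23 (end of the 12-day review period, which began when the supplementary schedule is filed on 2001-01-11) is 2001-03-10; completed 2001-01-24, before the deadline.
Step 5: the earliest permitted date is 40 days after 2001-02-13 (end of the 20-day comment period, which began when the auditor's consent is delivered on 2001-01-24), i.e. 2001-03-25; acted on 2001-03-20, 5 days prematurely.
That is the first point of non-compliance.

No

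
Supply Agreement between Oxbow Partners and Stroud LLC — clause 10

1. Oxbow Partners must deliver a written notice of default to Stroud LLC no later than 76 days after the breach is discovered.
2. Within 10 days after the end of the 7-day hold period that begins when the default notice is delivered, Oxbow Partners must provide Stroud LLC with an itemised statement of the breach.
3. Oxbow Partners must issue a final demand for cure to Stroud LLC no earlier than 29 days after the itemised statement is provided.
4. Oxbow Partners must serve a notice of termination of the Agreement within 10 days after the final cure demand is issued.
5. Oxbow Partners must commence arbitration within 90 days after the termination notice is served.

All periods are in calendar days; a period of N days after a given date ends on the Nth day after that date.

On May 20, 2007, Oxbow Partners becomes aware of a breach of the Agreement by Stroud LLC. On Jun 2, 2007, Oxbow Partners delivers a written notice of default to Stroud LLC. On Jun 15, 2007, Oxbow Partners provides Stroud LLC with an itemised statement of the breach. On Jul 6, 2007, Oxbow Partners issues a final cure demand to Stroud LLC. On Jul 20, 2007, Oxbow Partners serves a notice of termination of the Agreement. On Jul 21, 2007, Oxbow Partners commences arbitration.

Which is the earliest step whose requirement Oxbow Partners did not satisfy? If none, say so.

(1) due by May 20, 2007 + 76 days = Aug 4, 2007; done Jun 2, 2007 — timely.
(2) due by Jun 9, 2007 + 10 days = Jun 19, 2007; Jun 15, 2007 is within that limit.
(3) permitted from Jun 15, 2007 + 29 days = Jul 14, 2007 onward; Jul 6, 2007 is 8 days before the earliest permitted date.
That is the first point of non-compliance.

Step 3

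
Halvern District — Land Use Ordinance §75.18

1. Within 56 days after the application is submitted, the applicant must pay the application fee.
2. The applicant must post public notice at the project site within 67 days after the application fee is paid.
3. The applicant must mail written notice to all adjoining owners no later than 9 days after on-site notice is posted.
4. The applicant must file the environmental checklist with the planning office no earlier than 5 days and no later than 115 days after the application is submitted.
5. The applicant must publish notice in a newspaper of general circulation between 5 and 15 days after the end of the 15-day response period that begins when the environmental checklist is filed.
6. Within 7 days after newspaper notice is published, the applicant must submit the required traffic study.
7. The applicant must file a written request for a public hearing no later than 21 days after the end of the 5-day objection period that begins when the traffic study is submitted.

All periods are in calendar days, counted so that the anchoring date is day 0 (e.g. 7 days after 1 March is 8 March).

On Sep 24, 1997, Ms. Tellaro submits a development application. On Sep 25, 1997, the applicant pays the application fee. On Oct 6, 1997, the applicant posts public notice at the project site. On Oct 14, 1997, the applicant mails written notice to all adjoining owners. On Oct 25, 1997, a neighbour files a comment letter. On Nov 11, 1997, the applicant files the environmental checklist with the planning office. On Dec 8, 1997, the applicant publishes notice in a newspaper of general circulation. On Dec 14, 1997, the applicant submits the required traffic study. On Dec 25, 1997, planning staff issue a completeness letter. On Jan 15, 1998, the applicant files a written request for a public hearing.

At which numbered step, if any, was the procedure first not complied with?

(1) due by Sep 24, 1997 + 56 days = Nov 19, 1997; Sep 25, 1997 is within that limit.
(2) due by Sep 25, 1997 + 67 days = Dec 1, 1997; Oct 6, 1997 is within that limit.
(3) due by Oct 6, 1997 + 9 days = Oct 15, 1997; Oct 14, 1997 is within that limit.
(4) the permitted window runs from Sep 24, 1997 + 5 = Sep 29, 1997 to Sep 24, 1997 + 115 = Jan 17, 1998; done Nov 11, 1997 — within the window.
(5) the permitted window runs from Nov 26, 1997 + 5 = Dec 1, 1997 to Nov 26, 1997 + 15 = Dec 11, 1997; done Dec 8, 1997 — within the window.
(6) due by Dec 8, 1997 + 7 days = Dec 15, 1997; Dec 14, 1997 is within that limit.
(7) due by Dec 19, 1997 + 21 days = Jan 9, 1998; Jan 15, 1998 misses that deadline by 6 days.
The analysis stops there.

Step 7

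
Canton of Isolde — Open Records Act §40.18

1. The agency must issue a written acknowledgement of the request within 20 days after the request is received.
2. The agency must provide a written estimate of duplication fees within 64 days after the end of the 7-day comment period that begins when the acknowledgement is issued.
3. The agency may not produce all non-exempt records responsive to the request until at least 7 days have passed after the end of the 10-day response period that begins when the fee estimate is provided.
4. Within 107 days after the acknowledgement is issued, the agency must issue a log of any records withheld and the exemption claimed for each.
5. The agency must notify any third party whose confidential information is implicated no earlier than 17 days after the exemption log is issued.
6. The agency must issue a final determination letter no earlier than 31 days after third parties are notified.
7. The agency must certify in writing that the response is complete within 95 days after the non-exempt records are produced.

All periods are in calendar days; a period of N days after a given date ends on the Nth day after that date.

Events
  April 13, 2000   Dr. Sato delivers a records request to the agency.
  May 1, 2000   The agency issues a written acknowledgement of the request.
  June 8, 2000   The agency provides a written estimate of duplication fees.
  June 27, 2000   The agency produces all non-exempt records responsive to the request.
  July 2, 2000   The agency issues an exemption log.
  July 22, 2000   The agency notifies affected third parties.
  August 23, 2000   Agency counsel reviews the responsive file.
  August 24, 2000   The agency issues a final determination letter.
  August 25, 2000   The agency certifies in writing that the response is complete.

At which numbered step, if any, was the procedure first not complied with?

None — every step was satisfied

Step 1 — counting 20 days from April 13, 2000 (when the request is received) gives a deadline of May 3, 2000; May 1, 2000 is within that limit.
Step 2 — counting 64 days from May 8, 2000 (end of the 7-day comment period, which began when the acknowledgement is issued on May 1, 2000) gives a deadline of July 11, 2000; completed June 8, 2000, before the deadline.
Step 3 — must wait 7 days from June 18, 2000 (end of the 10-day response period, which began when the fee estimate is provided on June 8, 2000), so not before June 25, 2000; done June 27, 2000 — permitted.
Step 4 — counting 107 days from May 1, 2000 (when the acknowledgement is issued) gives a deadline of August 16, 2000; completed July 2, 2000, before the deadline.
Step 5 — must wait 17 days from July 2, 2000 (when the exemption log is issued), so not before July 19, 2000; done July 22, 2000, after the minimum wait.
Step 6 — must wait 31 days from July 22, 2000 (when third parties are notified), so not before August 22, 2000; done August 24, 2000, after the minimum wait.
Step 7 — counting 95 days from June 27, 2000 (when the non-exempt records are produced) gives a deadline of September 30, 2000; done August 25, 2000 — timely.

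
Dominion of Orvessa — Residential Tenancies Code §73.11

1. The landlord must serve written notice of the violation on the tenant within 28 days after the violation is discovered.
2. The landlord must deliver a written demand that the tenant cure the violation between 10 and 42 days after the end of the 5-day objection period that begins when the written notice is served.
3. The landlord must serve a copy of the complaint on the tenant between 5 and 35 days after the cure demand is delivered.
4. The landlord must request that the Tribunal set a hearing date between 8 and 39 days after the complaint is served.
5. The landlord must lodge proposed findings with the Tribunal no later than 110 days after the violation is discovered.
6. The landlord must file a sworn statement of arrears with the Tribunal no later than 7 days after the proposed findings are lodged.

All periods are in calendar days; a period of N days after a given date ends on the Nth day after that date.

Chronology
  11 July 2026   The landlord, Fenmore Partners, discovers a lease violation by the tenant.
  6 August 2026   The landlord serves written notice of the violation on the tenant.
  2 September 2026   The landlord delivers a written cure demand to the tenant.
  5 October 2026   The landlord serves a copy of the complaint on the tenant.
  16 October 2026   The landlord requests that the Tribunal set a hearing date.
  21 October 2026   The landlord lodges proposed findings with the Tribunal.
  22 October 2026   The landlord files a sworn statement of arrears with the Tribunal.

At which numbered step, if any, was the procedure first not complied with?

(1) due by 11 July 2026 + 28 days = 8 August 2026; 6 August 2026 is within that limit.
(2) the permitted window runs from 11 August 2026 + 10 = 21 August 2026 to 11 August 2026 + 42 = 22 September 2026; done 2 September 2026, which is between those dates.
(3) the permitted window runs from 2 September 2026 + 5 = 7 September 2026 to 2 September 2026 + 35 = 7 October 2026; done 5 October 2026 — within the window.
(4) the permitted window runs from 5 October 2026 + 8 = 13 October 2026 to 5 October 2026 + 39 = 13 November 2026; done 16 October 2026, which is between those dates.
(5) due by 11 July 2026 + 110 days = 29 October 2026; 21 October 2026 is within that limit.
(6) due by 21 October 2026 + 7 days = 28 October 2026; done 22 October 2026 — timely.

None — every step was satisfied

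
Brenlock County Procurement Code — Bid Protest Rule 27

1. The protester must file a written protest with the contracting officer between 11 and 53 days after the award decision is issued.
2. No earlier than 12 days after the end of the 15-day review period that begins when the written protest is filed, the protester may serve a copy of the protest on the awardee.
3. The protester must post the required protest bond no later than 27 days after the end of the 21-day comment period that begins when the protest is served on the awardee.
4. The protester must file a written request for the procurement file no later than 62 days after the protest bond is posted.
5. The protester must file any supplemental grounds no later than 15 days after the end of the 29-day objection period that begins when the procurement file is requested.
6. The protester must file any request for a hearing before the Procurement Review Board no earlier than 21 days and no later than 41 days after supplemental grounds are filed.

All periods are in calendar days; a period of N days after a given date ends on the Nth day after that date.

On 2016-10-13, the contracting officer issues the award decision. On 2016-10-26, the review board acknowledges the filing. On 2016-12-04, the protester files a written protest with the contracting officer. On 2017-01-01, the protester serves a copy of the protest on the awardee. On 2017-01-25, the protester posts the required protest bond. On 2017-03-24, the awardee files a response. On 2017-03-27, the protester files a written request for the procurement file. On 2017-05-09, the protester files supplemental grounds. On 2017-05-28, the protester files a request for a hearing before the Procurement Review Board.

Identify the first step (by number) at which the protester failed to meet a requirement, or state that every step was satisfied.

(1) the permitted window runs from 2016-10-13 + 11 = 2016-10-24 to 2016-10-13 + 53 = 2016-12-05; 2016-12-04 falls inside that range.
(2) permitted from 2016-12-19 + 12 days = 2016-12-31 onward; done 2017-01-01, after the minimum wait.
(3) due by 2017-01-22 + 27 days = 2017-02-18; completed 2017-01-25, before the deadline.
(4) due by 2017-01-25 + 62 days = 2017-03-28; done 2017-03-27 — timely.
(5) due by 2017-04-25 + 15 days = 2017-05-10; done 2017-05-09 — timely.
(6) the permitted window runs from 2017-05-09 + 21 = 2017-05-30 to 2017-05-09 + 41 = 2017-06-19; done 2017-05-28 — 2 days before the window opened.

Step 6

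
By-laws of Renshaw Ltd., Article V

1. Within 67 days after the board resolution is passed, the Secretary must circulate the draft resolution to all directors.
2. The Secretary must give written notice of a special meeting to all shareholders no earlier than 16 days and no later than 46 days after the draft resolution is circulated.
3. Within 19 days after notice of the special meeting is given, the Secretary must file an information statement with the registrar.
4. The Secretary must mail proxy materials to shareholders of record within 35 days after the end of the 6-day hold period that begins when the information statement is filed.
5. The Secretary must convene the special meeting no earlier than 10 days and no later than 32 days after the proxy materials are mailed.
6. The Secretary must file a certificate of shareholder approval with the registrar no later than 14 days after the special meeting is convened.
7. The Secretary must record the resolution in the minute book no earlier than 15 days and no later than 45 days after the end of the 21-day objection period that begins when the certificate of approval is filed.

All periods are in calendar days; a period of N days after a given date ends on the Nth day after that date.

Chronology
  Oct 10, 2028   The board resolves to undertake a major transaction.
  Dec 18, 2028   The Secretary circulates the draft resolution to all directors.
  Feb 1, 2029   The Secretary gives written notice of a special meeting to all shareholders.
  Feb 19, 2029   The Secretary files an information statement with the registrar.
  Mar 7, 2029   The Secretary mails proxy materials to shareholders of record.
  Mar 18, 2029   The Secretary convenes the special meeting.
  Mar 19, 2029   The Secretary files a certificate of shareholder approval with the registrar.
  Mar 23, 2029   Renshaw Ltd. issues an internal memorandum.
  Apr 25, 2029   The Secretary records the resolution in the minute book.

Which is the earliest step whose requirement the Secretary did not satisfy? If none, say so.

Step 1

(1) due by Oct 10, 2028 + 67 days = Dec 16, 2028; Dec 18, 2028 misses that deadline by 2 days.
Later steps need not be reached.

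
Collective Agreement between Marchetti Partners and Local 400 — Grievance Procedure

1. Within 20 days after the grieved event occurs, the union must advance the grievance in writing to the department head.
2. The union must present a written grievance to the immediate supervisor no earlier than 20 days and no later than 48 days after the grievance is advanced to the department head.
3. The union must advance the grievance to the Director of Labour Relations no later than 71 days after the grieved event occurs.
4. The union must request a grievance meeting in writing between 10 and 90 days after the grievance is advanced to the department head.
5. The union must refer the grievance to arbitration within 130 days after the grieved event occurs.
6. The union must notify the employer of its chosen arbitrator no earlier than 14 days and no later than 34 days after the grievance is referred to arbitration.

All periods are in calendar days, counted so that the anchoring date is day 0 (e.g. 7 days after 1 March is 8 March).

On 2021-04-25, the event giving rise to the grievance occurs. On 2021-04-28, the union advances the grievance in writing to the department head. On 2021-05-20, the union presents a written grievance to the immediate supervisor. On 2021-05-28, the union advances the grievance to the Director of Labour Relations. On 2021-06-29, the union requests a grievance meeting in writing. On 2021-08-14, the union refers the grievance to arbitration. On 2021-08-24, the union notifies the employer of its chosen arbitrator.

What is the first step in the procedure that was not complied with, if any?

(1) due by 2021-04-25 + 20 days = 2021-05-15; done 2021-04-28 — timely.
(2) the permitted window runs from 2021-04-28 + 20 = 2021-05-18 to 2021-04-28 + 48 = 2021-06-15; 2021-05-20 falls inside that range.
(3) due by 2021-04-25 + 71 days = 2021-07-05; completed 2021-05-28, before the deadline.
(4) the permitted window runs from 2021-04-28 + 10 = 2021-05-08 to 2021-04-28 + 90 = 2021-07-27; 2021-06-29 falls inside that range.
(5) due by 2021-04-25 + 130 days = 2021-09-02; 2021-08-14 is within that limit.
(6) the permitted window runs from 2021-08-14 + 14 = 2021-08-28 to 2021-08-14 + 34 = 2021-09-17; 2021-08-24 is 4 days too early.
That is the first point of non-compliance.

Step 6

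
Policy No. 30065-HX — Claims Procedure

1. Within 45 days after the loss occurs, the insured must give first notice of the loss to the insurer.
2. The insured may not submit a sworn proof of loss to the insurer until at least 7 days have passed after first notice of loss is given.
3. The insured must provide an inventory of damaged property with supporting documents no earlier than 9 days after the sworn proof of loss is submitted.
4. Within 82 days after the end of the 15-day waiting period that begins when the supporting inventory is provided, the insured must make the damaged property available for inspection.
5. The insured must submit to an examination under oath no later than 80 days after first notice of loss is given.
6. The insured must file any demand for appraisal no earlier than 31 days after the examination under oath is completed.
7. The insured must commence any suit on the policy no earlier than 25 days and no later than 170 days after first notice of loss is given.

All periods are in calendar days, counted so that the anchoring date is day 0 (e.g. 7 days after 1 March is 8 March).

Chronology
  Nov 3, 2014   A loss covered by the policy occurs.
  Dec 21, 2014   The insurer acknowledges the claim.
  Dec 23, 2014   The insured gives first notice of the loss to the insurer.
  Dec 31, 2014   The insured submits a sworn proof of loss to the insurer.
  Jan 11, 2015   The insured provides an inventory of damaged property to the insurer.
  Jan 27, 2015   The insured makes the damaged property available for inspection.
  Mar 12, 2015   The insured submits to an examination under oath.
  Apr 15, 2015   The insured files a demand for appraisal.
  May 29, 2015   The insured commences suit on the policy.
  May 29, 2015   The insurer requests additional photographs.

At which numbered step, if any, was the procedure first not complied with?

Step 1 — counting 45 days from Nov 3, 2014 (when the loss occurs) gives a deadline of Dec 18, 2014; done Dec 23, 2014 — 5 days late.
That is the first point of non-compliance.

Step 1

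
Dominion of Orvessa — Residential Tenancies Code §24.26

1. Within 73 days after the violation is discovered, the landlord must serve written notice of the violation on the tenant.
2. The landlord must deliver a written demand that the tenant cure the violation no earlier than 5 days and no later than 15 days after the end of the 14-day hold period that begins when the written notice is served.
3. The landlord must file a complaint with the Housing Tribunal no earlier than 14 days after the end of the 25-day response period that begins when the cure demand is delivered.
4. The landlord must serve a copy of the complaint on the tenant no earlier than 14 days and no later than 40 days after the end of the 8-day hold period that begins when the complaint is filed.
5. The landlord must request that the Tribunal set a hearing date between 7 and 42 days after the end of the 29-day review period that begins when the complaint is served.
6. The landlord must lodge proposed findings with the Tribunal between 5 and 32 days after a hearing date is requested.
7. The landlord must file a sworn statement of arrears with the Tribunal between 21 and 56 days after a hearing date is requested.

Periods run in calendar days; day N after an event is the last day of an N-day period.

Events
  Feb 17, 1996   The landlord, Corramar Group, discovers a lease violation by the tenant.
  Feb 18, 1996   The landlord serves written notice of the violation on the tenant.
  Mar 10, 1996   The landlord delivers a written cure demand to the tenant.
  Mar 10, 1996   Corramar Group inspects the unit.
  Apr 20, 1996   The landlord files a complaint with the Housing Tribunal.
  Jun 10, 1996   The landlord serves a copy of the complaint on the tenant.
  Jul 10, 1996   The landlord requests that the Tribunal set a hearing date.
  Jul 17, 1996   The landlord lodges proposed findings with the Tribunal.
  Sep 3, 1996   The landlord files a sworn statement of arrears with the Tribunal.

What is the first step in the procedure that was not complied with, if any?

Step 4

Step 1 — counting 73 days from Feb 17, 1996 (when the violation is discovered) gives a deadline of Apr 30, 1996; completed Feb 18, 1996, before the deadline.
Step 2 — 5 and 15 days from Mar 3, 1996 (end of the 14-day hold period, which began when the written notice is served on Feb 18, 1996) are Mar 8, 1996 and Mar 18, 1996 respectively; done Mar 10, 1996 — within the window.
Step 3 — must wait 14 days from Apr 4, 1996 (end of the 25-day response period, which began when the cure demand is delivered on Mar 10, 1996), so not before Apr 18, 1996; done Apr 20, 1996, after the minimum wait.
Step 4 — 14 and 40 days from Apr 28, 1996 (end of the 8-day hold period, which began when the complaint is filed on Apr 20, 1996) are May 12, 1996 and Jun 7, 1996 respectively; Jun 10, 1996 is 3 days past the end of the window.
Later steps need not be reached.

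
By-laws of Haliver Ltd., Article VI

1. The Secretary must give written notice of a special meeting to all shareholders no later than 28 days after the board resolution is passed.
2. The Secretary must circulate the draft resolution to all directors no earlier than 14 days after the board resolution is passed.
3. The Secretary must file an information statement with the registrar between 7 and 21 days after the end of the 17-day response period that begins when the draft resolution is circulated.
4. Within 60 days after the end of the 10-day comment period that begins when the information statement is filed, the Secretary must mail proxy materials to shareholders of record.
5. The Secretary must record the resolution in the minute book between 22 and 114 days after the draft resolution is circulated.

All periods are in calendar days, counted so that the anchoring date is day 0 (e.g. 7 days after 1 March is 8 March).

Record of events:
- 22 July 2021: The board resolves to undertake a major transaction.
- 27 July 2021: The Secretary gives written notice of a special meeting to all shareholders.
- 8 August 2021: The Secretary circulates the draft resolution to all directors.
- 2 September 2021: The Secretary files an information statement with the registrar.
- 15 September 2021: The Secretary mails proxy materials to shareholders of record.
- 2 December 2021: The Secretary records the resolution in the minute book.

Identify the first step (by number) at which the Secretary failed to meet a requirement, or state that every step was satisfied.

Step 5

Step 1 — counting 28 days from 22 July 2021 (when the board resolution is passed) gives a deadline of 19 August 2021; done 27 July 2021 — timely.
Step 2 — must wait 14 days from 22 July 2021 (when the board resolution is passed), so not before 5 August 2021; 8 August 2021 is on or after that date.
Step 3 — 7 and 21 days from 25 August 2021 (end of the 17-day response period, which began when the draft resolution is circulated on 8 August 2021) are 1 September 2021 and 15 September 2021 respectively; 2 September 2021 falls inside that range.
Step 4 — counting 60 days from 12 September 2021 (end of the 10-day comment period, which began when the information statement is filed on 2 September 2021) gives a deadline of 11 November 2021; completed 15 September 2021, before the deadline.
Step 5 — 22 and 114 days from 8 August 2021 (when the draft resolution is circulated) are 30 August 2021 and 30 November 2021 respectively; 2 December 2021 is 2 days past the end of the window.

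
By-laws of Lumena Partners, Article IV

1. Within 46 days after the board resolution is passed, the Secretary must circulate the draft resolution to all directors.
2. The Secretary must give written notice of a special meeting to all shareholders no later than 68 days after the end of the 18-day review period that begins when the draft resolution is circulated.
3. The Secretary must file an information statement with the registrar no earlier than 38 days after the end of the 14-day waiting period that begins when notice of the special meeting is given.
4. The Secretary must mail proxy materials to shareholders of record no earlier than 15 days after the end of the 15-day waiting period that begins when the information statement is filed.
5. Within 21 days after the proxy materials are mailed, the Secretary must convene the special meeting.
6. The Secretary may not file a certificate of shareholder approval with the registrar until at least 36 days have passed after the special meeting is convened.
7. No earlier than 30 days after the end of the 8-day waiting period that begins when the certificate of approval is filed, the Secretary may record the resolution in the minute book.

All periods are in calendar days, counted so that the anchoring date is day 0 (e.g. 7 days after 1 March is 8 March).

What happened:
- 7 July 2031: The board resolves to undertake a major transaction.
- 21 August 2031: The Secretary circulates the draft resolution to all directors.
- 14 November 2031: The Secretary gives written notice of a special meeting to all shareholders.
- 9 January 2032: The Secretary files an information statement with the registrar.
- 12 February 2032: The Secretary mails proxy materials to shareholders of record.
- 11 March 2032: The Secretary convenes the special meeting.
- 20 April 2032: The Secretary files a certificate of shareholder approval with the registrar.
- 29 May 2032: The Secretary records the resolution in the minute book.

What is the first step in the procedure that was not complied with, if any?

Step 1 — counting 46 days from 7 July 2031 (when the board resolution is passed) gives a deadline of 22 August 2031; done 21 August 2031 — timely.
Step 2 — counting 68 days from 8 September 2031 (end of the 18-day review period, which began when the draft resolution is circulated on 21 August 2031) gives a deadline of 15 November 2031; completed 14 November 2031, before the deadline.
Step 3 — must wait 38 days from 28 November 2031 (end of the 14-day waiting period, which began when notice of the special meeting is given on 14 November 2031), so not before 5 January 2032; 9 January 2032 is on or after that date.
Step 4 — must wait 15 days from 24 January 2032 (end of the 15-day waiting period, which began when the information statement is filed on 9 January 2032), so not before 8 February 2032; done 12 February 2032 — permitted.
Step 5 — counting 21 days from 12 February 2032 (when the proxy materials are mailed) gives a deadline of 4 March 2032; done 11 March 2032 — 7 days late.

Step 5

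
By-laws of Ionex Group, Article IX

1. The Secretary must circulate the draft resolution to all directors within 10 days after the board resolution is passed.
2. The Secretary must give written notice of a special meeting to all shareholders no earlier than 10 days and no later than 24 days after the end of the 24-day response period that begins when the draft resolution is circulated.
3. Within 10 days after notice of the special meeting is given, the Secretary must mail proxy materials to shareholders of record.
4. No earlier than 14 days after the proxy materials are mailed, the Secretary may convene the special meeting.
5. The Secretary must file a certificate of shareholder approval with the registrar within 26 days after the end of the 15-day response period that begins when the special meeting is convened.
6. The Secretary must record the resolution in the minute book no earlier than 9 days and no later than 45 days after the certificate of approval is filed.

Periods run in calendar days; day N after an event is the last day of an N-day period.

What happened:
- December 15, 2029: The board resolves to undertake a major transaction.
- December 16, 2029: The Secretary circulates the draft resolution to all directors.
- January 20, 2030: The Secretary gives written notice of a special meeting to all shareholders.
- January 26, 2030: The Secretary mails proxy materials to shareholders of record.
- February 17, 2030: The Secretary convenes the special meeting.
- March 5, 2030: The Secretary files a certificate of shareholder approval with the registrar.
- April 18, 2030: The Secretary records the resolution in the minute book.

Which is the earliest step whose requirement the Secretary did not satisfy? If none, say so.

Step 1 — counting 10 days from December 15, 2029 (when the board resolution is passed) gives a deadline of December 25, 2029; December 16, 2029 is within that limit.
Step 2 — 10 and 24 days from January 9, 2030 (end of the 24-day response period, which began when the draft resolution is circulated on December 16, 2029) are January 19, 2030 and February 2, 2030 respectively; done January 20, 2030 — within the window.
Step 3 — counting 10 days from January 20, 2030 (when notice of the special meeting is given) gives a deadline of January 30, 2030; done January 26, 2030 — timely.
Step 4 — must wait 14 days from January 26, 2030 (when the proxy materials are mailed), so not before February 9, 2030; done February 17, 2030 — permitted.
Step 5 — counting 26 days from March 4, 2030 (end of the 15-day response period, which began when the special meeting is convened on February 17, 2030) gives a deadline of March 30, 2030; March 5, 2030 is within that limit.
Step 6 — 9 and 45 days from March 5, 2030 (when the certificate of approval is filed) are March 14, 2030 and April 19, 2030 respectively; April 18, 2030 falls inside that range.

None — every step was satisfied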